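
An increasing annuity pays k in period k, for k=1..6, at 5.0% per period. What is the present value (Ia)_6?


(Ia)_n = sum_{k=1}^{n} k * v^k, v = 1/(1+i)
v = 0.952381
Sum computed term by term:
(Ia)_6 = 17.0437


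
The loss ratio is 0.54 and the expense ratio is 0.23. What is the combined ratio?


Combined ratio = loss ratio + expense ratio
= 0.54 + 0.23
= 0.77


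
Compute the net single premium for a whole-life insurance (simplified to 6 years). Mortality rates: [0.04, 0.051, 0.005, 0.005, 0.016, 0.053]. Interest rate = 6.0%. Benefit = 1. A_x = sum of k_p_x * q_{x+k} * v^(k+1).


v = 0.943396
Year 0: k_p_x=1.0, q=0.04, term=0.037736
Year 1: k_p_x=0.96, q=0.051, term=0.043574
Year 2: k_p_x=0.91104, q=0.005, term=0.003825
Year 3: k_p_x=0.906485, q=0.005, term=0.00359
Year 4: k_p_x=0.901952, q=0.016, term=0.010784
Year 5: k_p_x=0.887521, q=0.053, term=0.03316
A_x = 0.1327


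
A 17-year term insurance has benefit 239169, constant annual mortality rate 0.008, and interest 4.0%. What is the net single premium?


NSP = benefit * sum_{k=0}^{n-1} k_p_x * q * v^(k+1)
With constant q=0.008, v=0.961538
Sum = 0.092025
NSP = 239169 * 0.092025
= 22009.565


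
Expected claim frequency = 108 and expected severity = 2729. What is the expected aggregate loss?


E[S] = E[N] * E[X]
= 108 * 2729
= 294732


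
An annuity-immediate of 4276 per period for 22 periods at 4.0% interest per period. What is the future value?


FV = PMT * ((1+i)^n - 1) / i
= 4276 * ((1.04)^22 - 1) / 0.04
= 4276 * (2.369919 - 1) / 0.04
= 146444.3188


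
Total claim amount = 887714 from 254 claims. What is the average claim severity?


severity = total / number
= 887714 / 254
= 3494.937


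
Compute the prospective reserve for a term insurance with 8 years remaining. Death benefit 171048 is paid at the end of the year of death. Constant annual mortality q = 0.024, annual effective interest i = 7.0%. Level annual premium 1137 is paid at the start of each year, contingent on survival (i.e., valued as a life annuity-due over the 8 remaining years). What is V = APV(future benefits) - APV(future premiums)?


v = 1/(1+i) = 0.934579
APV(future benefits) per unit = sum_{k=0}^{7} k_p_x * q * v^(k+1) = 0.132967
APV(future benefits) = 171048 * 0.132967 = 22743.7343
Life annuity-due factor ä_{x:8} = sum_{k=0}^{7} k_p_x * v^k = 5.928111
APV(future premiums) = 1137 * 5.928111 = 6740.2619
V = 22743.7343 - 6740.2619
= 16003.4724


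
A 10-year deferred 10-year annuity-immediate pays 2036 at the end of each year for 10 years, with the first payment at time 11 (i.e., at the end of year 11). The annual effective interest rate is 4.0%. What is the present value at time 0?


PV at time 10 of the 10-year annuity-immediate:
a_n = 2036 * (1-(1+0.04)^(-10))/0.04 = 16513.7838
Discount back 10 years to time 0:
PV = 16513.7838 * (1+0.04)^(-10)
= 16513.7838 * 0.675564
= 11156.1206


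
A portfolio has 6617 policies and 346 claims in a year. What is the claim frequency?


frequency = claims / policies
= 346 / 6617
= 0.0523


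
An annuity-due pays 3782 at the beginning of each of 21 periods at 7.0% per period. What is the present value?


PV_due = PMT * (1-(1+i)^(-n))/i * (1+i)
PV_immediate = 40979.9644
PV_due = 40979.9644 * 1.07
= 43848.5619


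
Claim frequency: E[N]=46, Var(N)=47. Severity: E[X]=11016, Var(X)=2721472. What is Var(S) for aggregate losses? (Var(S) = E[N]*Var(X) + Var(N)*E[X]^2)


Var(S) = E[N]*Var(X) + Var(N)*E[X]^2
= 46*2721472 + 47*11016^2
= 125187712 + 5703556032
= 5.8287e+09


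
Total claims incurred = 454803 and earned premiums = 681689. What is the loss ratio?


Loss ratio = claims / premiums
= 454803 / 681689
= 0.6672


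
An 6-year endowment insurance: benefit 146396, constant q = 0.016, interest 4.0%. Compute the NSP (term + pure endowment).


Term component = 11819.7969
Pure endowment = 6_p_x * v^6 * benefit = 0.907759 * 0.790315 * 146396 = 105026.711
NSP = 116846.5079


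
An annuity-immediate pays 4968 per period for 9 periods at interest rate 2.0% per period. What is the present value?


PV = PMT * (1 - (1+i)^(-n)) / i
= 4968 * (1 - (1+0.02)^(-9)) / 0.02
= 4968 * (1 - 0.836755) / 0.02
= 4968 * 8.162237
= 40549.992


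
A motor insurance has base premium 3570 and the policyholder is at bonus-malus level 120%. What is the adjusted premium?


adjusted = base * BM_level / 100
= 3570 * 120 / 100
= 3570 * 1.2
= 4284.0


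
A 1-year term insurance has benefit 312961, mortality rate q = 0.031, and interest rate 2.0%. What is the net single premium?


NSP = benefit * q * v
v = 1/(1+i) = 0.980392
NSP = 312961 * 0.031 * 0.980392
= 9511.5598


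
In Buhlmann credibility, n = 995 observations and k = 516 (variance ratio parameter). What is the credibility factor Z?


Z = n / (n + k)
= 995 / (995 + 516)
= 995 / 1511
= 0.6585


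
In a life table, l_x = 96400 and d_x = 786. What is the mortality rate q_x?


q_x = d_x / l_x
= 786 / 96400
= 0.0082


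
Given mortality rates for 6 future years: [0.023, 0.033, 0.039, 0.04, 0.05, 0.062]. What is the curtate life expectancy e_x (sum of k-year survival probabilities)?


e_x = sum_{k=1}^{n} k_p_x
k_p_x values:
  1_p_x = 0.977
  2_p_x = 0.944759
  3_p_x = 0.907913
  4_p_x = 0.871597
  5_p_x = 0.828017
  6_p_x = 0.77668
e_x = 5.306


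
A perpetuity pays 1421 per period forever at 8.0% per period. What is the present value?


PV = PMT / i
= 1421 / 0.08
= 17762.5


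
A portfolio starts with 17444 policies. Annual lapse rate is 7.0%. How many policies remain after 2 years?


remaining = initial * (1 - lapse)^years
= 17444 * (1 - 0.07)^2
= 17444 * 0.8649
= 15087.3156


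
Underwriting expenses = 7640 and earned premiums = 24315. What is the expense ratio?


Expense ratio = expenses / premiums
= 7640 / 24315
= 0.3142


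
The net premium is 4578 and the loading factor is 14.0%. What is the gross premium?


Gross = net * (1 + loading)
= 4578 * (1 + 0.14)
= 4578 * 1.14
= 5218.92


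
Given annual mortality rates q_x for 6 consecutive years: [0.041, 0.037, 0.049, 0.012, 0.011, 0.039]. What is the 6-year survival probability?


p_k = 1 - q_k for each year
Survival = product of (1 - q_k)
= 0.959 * 0.963 * 0.951 * 0.988 * 0.989 * 0.961
= 0.8247


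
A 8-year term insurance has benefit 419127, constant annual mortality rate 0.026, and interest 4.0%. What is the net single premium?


NSP = benefit * sum_{k=0}^{n-1} k_p_x * q * v^(k+1)
With constant q=0.026, v=0.961538
Sum = 0.16079
NSP = 419127 * 0.16079
= 67391.4163


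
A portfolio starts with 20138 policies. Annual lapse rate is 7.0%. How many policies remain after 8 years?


remaining = initial * (1 - lapse)^years
= 20138 * (1 - 0.07)^8
= 20138 * 0.559582
= 11268.8585


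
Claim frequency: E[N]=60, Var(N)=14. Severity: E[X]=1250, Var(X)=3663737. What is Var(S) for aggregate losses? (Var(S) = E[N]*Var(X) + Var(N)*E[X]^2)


Var(S) = E[N]*Var(X) + Var(N)*E[X]^2
= 60*3663737 + 14*1250^2
= 219824220 + 21875000
= 2.4170e+08


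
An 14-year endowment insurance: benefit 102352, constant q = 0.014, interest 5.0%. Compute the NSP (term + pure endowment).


Term component = 13106.8705
Pure endowment = 14_p_x * v^14 * benefit = 0.820875 * 0.505068 * 102352 = 42434.8778
NSP = 55541.7483


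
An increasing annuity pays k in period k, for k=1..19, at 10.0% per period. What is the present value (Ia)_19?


(Ia)_n = sum_{k=1}^{n} k * v^k, v = 1/(1+i)
v = 0.909091
Sum computed term by term:
(Ia)_19 = 60.9476


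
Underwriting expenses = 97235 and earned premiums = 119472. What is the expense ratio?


Expense ratio = expenses / premiums
= 97235 / 119472
= 0.8139


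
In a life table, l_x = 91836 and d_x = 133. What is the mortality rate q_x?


q_x = d_x / l_x
= 133 / 91836
= 0.0014


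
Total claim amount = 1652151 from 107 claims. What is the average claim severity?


severity = total / number
= 1652151 / 107
= 15440.6636


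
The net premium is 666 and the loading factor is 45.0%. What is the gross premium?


Gross = net * (1 + loading)
= 666 * (1 + 0.45)
= 666 * 1.45
= 965.7


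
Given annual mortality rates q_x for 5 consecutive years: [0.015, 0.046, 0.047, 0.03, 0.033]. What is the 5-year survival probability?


p_k = 1 - q_k for each year
Survival = product of (1 - q_k)
= 0.985 * 0.954 * 0.953 * 0.97 * 0.967
= 0.84


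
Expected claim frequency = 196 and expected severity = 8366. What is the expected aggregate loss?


E[S] = E[N] * E[X]
= 196 * 8366
= 1.6397e+06


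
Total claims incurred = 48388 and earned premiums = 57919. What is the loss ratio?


Loss ratio = claims / premiums
= 48388 / 57919
= 0.8354


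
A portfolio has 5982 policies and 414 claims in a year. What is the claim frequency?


frequency = claims / policies
= 414 / 5982
= 0.0692


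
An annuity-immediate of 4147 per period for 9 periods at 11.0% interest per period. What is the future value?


FV = PMT * ((1+i)^n - 1) / i
= 4147 * ((1.11)^9 - 1) / 0.11
= 4147 * (2.558037 - 1) / 0.11
= 58737.992


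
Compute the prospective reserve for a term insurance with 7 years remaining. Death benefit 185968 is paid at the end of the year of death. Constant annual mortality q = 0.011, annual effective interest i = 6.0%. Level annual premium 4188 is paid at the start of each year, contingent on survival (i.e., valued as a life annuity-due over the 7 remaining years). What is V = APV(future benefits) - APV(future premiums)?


v = 1/(1+i) = 0.943396
APV(future benefits) per unit = sum_{k=0}^{6} k_p_x * q * v^(k+1) = 0.059569
APV(future benefits) = 185968 * 0.059569 = 11077.9911
Life annuity-due factor ä_{x:7} = sum_{k=0}^{6} k_p_x * v^k = 5.740318
APV(future premiums) = 4188 * 5.740318 = 24040.453
V = 11077.9911 - 24040.453
= -12962.4618


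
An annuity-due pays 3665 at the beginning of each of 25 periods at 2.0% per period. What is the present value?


PV_due = PMT * (1-(1+i)^(-n))/i * (1+i)
PV_immediate = 71553.468
PV_due = 71553.468 * 1.02
= 72984.5373


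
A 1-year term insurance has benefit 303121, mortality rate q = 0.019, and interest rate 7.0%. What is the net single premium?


NSP = benefit * q * v
v = 1/(1+i) = 0.934579
NSP = 303121 * 0.019 * 0.934579
= 5382.5224


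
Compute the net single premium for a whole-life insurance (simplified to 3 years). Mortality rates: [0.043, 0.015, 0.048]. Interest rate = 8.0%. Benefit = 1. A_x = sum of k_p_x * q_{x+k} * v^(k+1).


v = 0.925926
Year 0: k_p_x=1.0, q=0.043, term=0.039815
Year 1: k_p_x=0.957, q=0.015, term=0.012307
Year 2: k_p_x=0.942645, q=0.048, term=0.035918
A_x = 0.088


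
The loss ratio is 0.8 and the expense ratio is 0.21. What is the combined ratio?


Combined ratio = loss ratio + expense ratio
= 0.8 + 0.21
= 1.01


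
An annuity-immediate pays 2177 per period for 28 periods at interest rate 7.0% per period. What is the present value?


PV = PMT * (1 - (1+i)^(-n)) / i
= 2177 * (1 - (1+0.07)^(-28)) / 0.07
= 2177 * (1 - 0.150402) / 0.07
= 2177 * 12.137111
= 26422.4912


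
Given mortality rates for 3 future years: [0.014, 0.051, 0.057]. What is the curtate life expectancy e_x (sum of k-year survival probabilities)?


e_x = sum_{k=1}^{n} k_p_x
k_p_x values:
  1_p_x = 0.986
  2_p_x = 0.935714
  3_p_x = 0.882378
e_x = 2.8041


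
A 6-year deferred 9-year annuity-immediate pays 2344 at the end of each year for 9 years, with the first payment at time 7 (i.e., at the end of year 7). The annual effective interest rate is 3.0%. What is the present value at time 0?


PV at time 6 of the 9-year annuity-immediate:
a_n = 2344 * (1-(1+0.03)^(-9))/0.03 = 18250.6393
Discount back 6 years to time 0:
PV = 18250.6393 * (1+0.03)^(-6)
= 18250.6393 * 0.837484
= 15284.6231


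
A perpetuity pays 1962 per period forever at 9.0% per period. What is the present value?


PV = PMT / i
= 1962 / 0.09
= 21800.0


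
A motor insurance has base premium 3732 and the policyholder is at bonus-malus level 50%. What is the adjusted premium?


adjusted = base * BM_level / 100
= 3732 * 50 / 100
= 3732 * 0.5
= 1866.0


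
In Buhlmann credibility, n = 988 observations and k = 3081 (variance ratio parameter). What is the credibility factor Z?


Z = n / (n + k)
= 988 / (988 + 3081)
= 988 / 4069
= 0.2428


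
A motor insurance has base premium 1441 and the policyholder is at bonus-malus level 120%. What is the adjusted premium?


adjusted = base * BM_level / 100
= 1441 * 120 / 100
= 1441 * 1.2
= 1729.2


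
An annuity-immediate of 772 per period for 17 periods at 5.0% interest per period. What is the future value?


FV = PMT * ((1+i)^n - 1) / i
= 772 * ((1.05)^17 - 1) / 0.05
= 772 * (2.292018 - 1) / 0.05
= 19948.7628


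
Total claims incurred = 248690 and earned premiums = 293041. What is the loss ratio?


Loss ratio = claims / premiums
= 248690 / 293041
= 0.8487


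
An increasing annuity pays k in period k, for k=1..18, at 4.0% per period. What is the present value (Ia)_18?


(Ia)_n = sum_{k=1}^{n} k * v^k, v = 1/(1+i)
v = 0.961538
Sum computed term by term:
(Ia)_18 = 107.0091


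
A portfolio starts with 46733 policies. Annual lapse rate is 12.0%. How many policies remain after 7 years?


remaining = initial * (1 - lapse)^years
= 46733 * (1 - 0.12)^7
= 46733 * 0.408676
= 19098.6366


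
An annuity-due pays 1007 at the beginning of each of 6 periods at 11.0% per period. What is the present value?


PV_due = PMT * (1-(1+i)^(-n))/i * (1+i)
PV_immediate = 4260.1516
PV_due = 4260.1516 * 1.11
= 4728.7683


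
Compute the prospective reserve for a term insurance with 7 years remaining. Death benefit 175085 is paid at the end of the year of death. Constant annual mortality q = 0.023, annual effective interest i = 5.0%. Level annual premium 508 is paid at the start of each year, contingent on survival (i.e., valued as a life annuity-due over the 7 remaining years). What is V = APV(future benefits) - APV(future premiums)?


v = 1/(1+i) = 0.952381
APV(future benefits) per unit = sum_{k=0}^{6} k_p_x * q * v^(k+1) = 0.124811
APV(future benefits) = 175085 * 0.124811 = 21852.5295
Life annuity-due factor ä_{x:7} = sum_{k=0}^{6} k_p_x * v^k = 5.697892
APV(future premiums) = 508 * 5.697892 = 2894.5293
V = 21852.5295 - 2894.5293
= 18958.0002


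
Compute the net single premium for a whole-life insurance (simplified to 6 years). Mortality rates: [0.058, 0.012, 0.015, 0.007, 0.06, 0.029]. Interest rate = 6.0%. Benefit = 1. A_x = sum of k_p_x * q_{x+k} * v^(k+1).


v = 0.943396
Year 0: k_p_x=1.0, q=0.058, term=0.054717
Year 1: k_p_x=0.942, q=0.012, term=0.010061
Year 2: k_p_x=0.930696, q=0.015, term=0.011721
Year 3: k_p_x=0.916736, q=0.007, term=0.005083
Year 4: k_p_x=0.910318, q=0.06, term=0.040815
Year 5: k_p_x=0.855699, q=0.029, term=0.017494
A_x = 0.1399


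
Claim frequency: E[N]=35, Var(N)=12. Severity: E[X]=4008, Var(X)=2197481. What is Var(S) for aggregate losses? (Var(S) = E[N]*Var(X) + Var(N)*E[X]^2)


Var(S) = E[N]*Var(X) + Var(N)*E[X]^2
= 35*2197481 + 12*4008^2
= 76911835 + 192768768
= 2.6968e+08


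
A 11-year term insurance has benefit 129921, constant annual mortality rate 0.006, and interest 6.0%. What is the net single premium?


NSP = benefit * sum_{k=0}^{n-1} k_p_x * q * v^(k+1)
With constant q=0.006, v=0.943396
Sum = 0.046087
NSP = 129921 * 0.046087
= 5987.6569


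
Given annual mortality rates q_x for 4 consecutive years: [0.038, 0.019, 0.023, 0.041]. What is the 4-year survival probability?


p_k = 1 - q_k for each year
Survival = product of (1 - q_k)
= 0.962 * 0.981 * 0.977 * 0.959
= 0.8842


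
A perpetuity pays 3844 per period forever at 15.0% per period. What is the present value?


PV = PMT / i
= 3844 / 0.15
= 25626.6667


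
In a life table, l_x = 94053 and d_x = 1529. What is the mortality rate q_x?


q_x = d_x / l_x
= 1529 / 94053
= 0.0163


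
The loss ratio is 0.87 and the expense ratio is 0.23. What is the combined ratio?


Combined ratio = loss ratio + expense ratio
= 0.87 + 0.23
= 1.1


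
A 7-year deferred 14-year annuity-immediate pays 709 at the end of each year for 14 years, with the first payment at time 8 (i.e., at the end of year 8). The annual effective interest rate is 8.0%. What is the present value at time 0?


PV at time 7 of the 14-year annuity-immediate:
a_n = 709 * (1-(1+0.08)^(-14))/0.08 = 5845.164
Discount back 7 years to time 0:
PV = 5845.164 * (1+0.08)^(-7)
= 5845.164 * 0.58349
= 3410.5971


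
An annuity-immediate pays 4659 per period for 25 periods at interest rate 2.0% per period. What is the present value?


PV = PMT * (1 - (1+i)^(-n)) / i
= 4659 * (1 - (1+0.02)^(-25)) / 0.02
= 4659 * (1 - 0.609531) / 0.02
= 4659 * 19.523456
= 90959.7837


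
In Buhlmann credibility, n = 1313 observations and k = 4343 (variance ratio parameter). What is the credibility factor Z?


Z = n / (n + k)
= 1313 / (1313 + 4343)
= 1313 / 5656
= 0.2321


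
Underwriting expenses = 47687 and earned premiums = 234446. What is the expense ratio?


Expense ratio = expenses / premiums
= 47687 / 234446
= 0.2034


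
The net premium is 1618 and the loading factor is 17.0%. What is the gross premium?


Gross = net * (1 + loading)
= 1618 * (1 + 0.17)
= 1618 * 1.17
= 1893.06


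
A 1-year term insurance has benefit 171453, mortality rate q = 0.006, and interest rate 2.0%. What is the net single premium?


NSP = benefit * q * v
v = 1/(1+i) = 0.980392
NSP = 171453 * 0.006 * 0.980392
= 1008.5471


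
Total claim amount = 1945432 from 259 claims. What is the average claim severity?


severity = total / number
= 1945432 / 259
= 7511.3205


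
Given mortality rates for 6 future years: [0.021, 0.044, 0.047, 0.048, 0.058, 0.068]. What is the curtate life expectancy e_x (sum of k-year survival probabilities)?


e_x = sum_{k=1}^{n} k_p_x
k_p_x values:
  1_p_x = 0.979
  2_p_x = 0.935924
  3_p_x = 0.891936
  4_p_x = 0.849123
  5_p_x = 0.799874
  6_p_x = 0.745482
e_x = 5.2013


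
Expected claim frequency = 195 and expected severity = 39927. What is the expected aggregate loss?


E[S] = E[N] * E[X]
= 195 * 39927
= 7.7858e+06


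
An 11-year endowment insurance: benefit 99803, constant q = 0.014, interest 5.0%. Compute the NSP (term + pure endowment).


Term component = 10901.0186
Pure endowment = 11_p_x * v^11 * benefit = 0.85634 * 0.584679 * 99803 = 49969.7723
NSP = 60870.7909


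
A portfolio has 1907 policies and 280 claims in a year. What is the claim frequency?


frequency = claims / policies
= 280 / 1907
= 0.1468


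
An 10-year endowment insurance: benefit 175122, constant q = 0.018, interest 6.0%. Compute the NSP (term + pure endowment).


Term component = 21594.7098
Pure endowment = 10_p_x * v^10 * benefit = 0.833902 * 0.558395 * 175122 = 81544.9243
NSP = 103139.6341


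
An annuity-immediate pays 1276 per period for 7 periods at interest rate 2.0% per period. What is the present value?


PV = PMT * (1 - (1+i)^(-n)) / i
= 1276 * (1 - (1+0.02)^(-7)) / 0.02
= 1276 * (1 - 0.87056) / 0.02
= 1276 * 6.471991
= 8258.2606


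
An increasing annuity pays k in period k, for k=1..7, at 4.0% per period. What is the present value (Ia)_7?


(Ia)_n = sum_{k=1}^{n} k * v^k, v = 1/(1+i)
v = 0.961538
Sum computed term by term:
(Ia)_7 = 23.0678


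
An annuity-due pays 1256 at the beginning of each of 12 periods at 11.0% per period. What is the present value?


PV_due = PMT * (1-(1+i)^(-n))/i * (1+i)
PV_immediate = 8154.3993
PV_due = 8154.3993 * 1.11
= 9051.3832


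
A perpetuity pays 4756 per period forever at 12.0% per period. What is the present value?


PV = PMT / i
= 4756 / 0.12
= 39633.3333


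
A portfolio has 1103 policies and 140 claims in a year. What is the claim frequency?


frequency = claims / policies
= 140 / 1103
= 0.1269


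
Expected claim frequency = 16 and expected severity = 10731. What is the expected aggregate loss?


E[S] = E[N] * E[X]
= 16 * 10731
= 171696


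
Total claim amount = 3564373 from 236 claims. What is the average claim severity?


severity = total / number
= 3564373 / 236
= 15103.2754


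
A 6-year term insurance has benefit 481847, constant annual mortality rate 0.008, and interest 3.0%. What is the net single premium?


NSP = benefit * sum_{k=0}^{n-1} k_p_x * q * v^(k+1)
With constant q=0.008, v=0.970874
Sum = 0.042509
NSP = 481847 * 0.042509
= 20483.0144


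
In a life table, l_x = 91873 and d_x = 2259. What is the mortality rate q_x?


q_x = d_x / l_x
= 2259 / 91873
= 0.0246


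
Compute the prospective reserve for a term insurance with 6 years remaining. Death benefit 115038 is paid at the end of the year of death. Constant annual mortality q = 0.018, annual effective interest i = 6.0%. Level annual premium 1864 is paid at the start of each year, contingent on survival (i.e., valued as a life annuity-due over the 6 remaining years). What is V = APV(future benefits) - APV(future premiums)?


v = 1/(1+i) = 0.943396
APV(future benefits) per unit = sum_{k=0}^{5} k_p_x * q * v^(k+1) = 0.084884
APV(future benefits) = 115038 * 0.084884 = 9764.8736
Life annuity-due factor ä_{x:6} = sum_{k=0}^{5} k_p_x * v^k = 4.998718
APV(future premiums) = 1864 * 4.998718 = 9317.6109
V = 9764.8736 - 9317.6109
= 447.2627


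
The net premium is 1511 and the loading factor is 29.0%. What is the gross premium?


Gross = net * (1 + loading)
= 1511 * (1 + 0.29)
= 1511 * 1.29
= 1949.19


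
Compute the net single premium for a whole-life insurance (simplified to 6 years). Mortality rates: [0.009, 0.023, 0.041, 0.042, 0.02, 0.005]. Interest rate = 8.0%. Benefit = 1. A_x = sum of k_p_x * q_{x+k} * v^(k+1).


v = 0.925926
Year 0: k_p_x=1.0, q=0.009, term=0.008333
Year 1: k_p_x=0.991, q=0.023, term=0.019541
Year 2: k_p_x=0.968207, q=0.041, term=0.031512
Year 3: k_p_x=0.928511, q=0.042, term=0.028664
Year 4: k_p_x=0.889513, q=0.02, term=0.012108
Year 5: k_p_x=0.871723, q=0.005, term=0.002747
A_x = 0.1029


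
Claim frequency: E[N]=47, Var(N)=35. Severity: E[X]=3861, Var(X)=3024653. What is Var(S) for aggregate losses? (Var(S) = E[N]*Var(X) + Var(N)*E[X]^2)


Var(S) = E[N]*Var(X) + Var(N)*E[X]^2
= 47*3024653 + 35*3861^2
= 142158691 + 521756235
= 6.6391e+08


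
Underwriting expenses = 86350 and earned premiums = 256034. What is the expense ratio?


Expense ratio = expenses / premiums
= 86350 / 256034
= 0.3373


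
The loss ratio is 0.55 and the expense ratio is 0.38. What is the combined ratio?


Combined ratio = loss ratio + expense ratio
= 0.55 + 0.38
= 0.93


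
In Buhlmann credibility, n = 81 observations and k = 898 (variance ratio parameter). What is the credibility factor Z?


Z = n / (n + k)
= 81 / (81 + 898)
= 81 / 979
= 0.0827


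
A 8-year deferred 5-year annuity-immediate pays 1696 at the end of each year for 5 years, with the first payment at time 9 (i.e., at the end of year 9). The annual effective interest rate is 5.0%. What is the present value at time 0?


PV at time 8 of the 5-year annuity-immediate:
a_n = 1696 * (1-(1+0.05)^(-5))/0.05 = 7342.7924
Discount back 8 years to time 0:
PV = 7342.7924 * (1+0.05)^(-8)
= 7342.7924 * 0.676839
= 4969.8909


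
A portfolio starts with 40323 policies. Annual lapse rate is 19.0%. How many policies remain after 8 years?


remaining = initial * (1 - lapse)^years
= 40323 * (1 - 0.19)^8
= 40323 * 0.185302
= 7471.9333


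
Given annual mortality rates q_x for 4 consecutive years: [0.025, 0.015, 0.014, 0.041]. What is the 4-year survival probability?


p_k = 1 - q_k for each year
Survival = product of (1 - q_k)
= 0.975 * 0.985 * 0.986 * 0.959
= 0.9081


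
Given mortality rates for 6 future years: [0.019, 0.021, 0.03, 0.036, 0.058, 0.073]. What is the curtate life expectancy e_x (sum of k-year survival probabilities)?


e_x = sum_{k=1}^{n} k_p_x
k_p_x values:
  1_p_x = 0.981
  2_p_x = 0.960399
  3_p_x = 0.931587
  4_p_x = 0.89805
  5_p_x = 0.845963
  6_p_x = 0.784208
e_x = 5.4012


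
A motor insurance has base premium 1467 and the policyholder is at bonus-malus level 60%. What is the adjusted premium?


adjusted = base * BM_level / 100
= 1467 * 60 / 100
= 1467 * 0.6
= 880.2


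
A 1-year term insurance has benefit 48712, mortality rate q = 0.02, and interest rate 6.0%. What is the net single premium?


NSP = benefit * q * v
v = 1/(1+i) = 0.943396
NSP = 48712 * 0.02 * 0.943396
= 919.0943


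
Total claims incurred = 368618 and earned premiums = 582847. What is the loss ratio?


Loss ratio = claims / premiums
= 368618 / 582847
= 0.6324


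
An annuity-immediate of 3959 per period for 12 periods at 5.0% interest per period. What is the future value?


FV = PMT * ((1+i)^n - 1) / i
= 3959 * ((1.05)^12 - 1) / 0.05
= 3959 * (1.795856 - 1) / 0.05
= 63015.9039


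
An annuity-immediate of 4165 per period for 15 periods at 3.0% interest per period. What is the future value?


FV = PMT * ((1+i)^n - 1) / i
= 4165 * ((1.03)^15 - 1) / 0.03
= 4165 * (1.557967 - 1) / 0.03
= 77464.4763


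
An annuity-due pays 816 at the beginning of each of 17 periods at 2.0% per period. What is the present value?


PV_due = PMT * (1-(1+i)^(-n))/i * (1+i)
PV_immediate = 11662.1675
PV_due = 11662.1675 * 1.02
= 11895.4108


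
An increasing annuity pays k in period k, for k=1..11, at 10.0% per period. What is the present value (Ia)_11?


(Ia)_n = sum_{k=1}^{n} k * v^k, v = 1/(1+i)
v = 0.909091
Sum computed term by term:
(Ia)_11 = 32.8913


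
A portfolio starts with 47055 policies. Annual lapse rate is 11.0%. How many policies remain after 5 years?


remaining = initial * (1 - lapse)^years
= 47055 * (1 - 0.11)^5
= 47055 * 0.558406
= 26275.7917


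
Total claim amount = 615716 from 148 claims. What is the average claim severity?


severity = total / number
= 615716 / 148
= 4160.2432


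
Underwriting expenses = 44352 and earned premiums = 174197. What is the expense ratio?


Expense ratio = expenses / premiums
= 44352 / 174197
= 0.2546


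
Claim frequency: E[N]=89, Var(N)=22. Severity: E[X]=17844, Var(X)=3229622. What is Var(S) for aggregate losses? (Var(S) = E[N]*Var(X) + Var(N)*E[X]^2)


Var(S) = E[N]*Var(X) + Var(N)*E[X]^2
= 89*3229622 + 22*17844^2
= 287436358 + 7004983392
= 7.2924e+09


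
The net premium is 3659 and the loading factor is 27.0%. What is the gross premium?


Gross = net * (1 + loading)
= 3659 * (1 + 0.27)
= 3659 * 1.27
= 4646.93


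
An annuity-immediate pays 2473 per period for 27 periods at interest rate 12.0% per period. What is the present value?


PV = PMT * (1 - (1+i)^(-n)) / i
= 2473 * (1 - (1+0.12)^(-27)) / 0.12
= 2473 * (1 - 0.046894) / 0.12
= 2473 * 7.942554
= 19641.9348


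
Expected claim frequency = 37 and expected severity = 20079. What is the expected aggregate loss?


E[S] = E[N] * E[X]
= 37 * 20079
= 742923


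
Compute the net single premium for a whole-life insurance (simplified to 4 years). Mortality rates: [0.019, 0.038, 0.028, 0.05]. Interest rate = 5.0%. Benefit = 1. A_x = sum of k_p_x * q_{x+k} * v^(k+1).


v = 0.952381
Year 0: k_p_x=1.0, q=0.019, term=0.018095
Year 1: k_p_x=0.981, q=0.038, term=0.033812
Year 2: k_p_x=0.943722, q=0.028, term=0.022826
Year 3: k_p_x=0.917298, q=0.05, term=0.037733
A_x = 0.1125


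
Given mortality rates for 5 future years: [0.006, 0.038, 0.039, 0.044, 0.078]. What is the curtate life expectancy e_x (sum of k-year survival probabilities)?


e_x = sum_{k=1}^{n} k_p_x
k_p_x values:
  1_p_x = 0.994
  2_p_x = 0.956228
  3_p_x = 0.918935
  4_p_x = 0.878502
  5_p_x = 0.809979
e_x = 4.5576


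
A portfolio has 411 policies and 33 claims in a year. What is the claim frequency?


frequency = claims / policies
= 33 / 411
= 0.0803


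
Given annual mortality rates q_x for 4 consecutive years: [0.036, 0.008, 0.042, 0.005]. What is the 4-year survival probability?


p_k = 1 - q_k for each year
Survival = product of (1 - q_k)
= 0.964 * 0.992 * 0.958 * 0.995
= 0.9115


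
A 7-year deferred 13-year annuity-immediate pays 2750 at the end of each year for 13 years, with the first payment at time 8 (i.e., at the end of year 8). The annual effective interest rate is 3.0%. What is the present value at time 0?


PV at time 7 of the 13-year annuity-immediate:
a_n = 2750 * (1-(1+0.03)^(-13))/0.03 = 29246.1272
Discount back 7 years to time 0:
PV = 29246.1272 * (1+0.03)^(-7)
= 29246.1272 * 0.813092
= 23779.7777


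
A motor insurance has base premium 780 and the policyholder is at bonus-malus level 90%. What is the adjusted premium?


adjusted = base * BM_level / 100
= 780 * 90 / 100
= 780 * 0.9
= 702.0


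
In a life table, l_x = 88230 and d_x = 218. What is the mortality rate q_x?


q_x = d_x / l_x
= 218 / 88230
= 0.0025


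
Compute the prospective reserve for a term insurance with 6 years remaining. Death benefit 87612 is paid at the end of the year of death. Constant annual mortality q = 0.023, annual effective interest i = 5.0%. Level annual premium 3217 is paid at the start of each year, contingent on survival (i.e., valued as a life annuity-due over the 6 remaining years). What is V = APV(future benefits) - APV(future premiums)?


v = 1/(1+i) = 0.952381
APV(future benefits) per unit = sum_{k=0}^{5} k_p_x * q * v^(k+1) = 0.110595
APV(future benefits) = 87612 * 0.110595 = 9689.4678
Life annuity-due factor ä_{x:6} = sum_{k=0}^{5} k_p_x * v^k = 5.048912
APV(future premiums) = 3217 * 5.048912 = 16242.3496
V = 9689.4678 - 16242.3496
= -6552.8818


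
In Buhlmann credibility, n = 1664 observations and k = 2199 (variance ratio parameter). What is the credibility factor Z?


Z = n / (n + k)
= 1664 / (1664 + 2199)
= 1664 / 3863
= 0.4308


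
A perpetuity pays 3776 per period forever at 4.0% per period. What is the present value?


PV = PMT / i
= 3776 / 0.04
= 94400.0


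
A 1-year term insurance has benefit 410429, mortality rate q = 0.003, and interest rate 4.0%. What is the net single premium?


NSP = benefit * q * v
v = 1/(1+i) = 0.961538
NSP = 410429 * 0.003 * 0.961538
= 1183.9298


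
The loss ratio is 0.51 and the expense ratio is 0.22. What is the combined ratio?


Combined ratio = loss ratio + expense ratio
= 0.51 + 0.22
= 0.73


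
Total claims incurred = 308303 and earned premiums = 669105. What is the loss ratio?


Loss ratio = claims / premiums
= 308303 / 669105
= 0.4608


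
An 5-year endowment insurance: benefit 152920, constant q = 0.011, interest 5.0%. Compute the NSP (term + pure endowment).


Term component = 7131.9152
Pure endowment = 5_p_x * v^5 * benefit = 0.946197 * 0.783526 * 152920 = 113370.2885
NSP = 120502.2037


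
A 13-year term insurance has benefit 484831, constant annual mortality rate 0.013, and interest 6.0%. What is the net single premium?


NSP = benefit * sum_{k=0}^{n-1} k_p_x * q * v^(k+1)
With constant q=0.013, v=0.943396
Sum = 0.107651
NSP = 484831 * 0.107651
= 52192.3697


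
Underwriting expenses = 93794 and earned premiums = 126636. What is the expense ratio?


Expense ratio = expenses / premiums
= 93794 / 126636
= 0.7407


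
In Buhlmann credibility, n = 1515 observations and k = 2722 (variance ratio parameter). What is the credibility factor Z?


Z = n / (n + k)
= 1515 / (1515 + 2722)
= 1515 / 4237
= 0.3576


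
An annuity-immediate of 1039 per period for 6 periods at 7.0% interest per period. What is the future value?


FV = PMT * ((1+i)^n - 1) / i
= 1039 * ((1.07)^6 - 1) / 0.07
= 1039 * (1.50073 - 1) / 0.07
= 7432.2691


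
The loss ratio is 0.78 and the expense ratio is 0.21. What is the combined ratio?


Combined ratio = loss ratio + expense ratio
= 0.78 + 0.21
= 0.99


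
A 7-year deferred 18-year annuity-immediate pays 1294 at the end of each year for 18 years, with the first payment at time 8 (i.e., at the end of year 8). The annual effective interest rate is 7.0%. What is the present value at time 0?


PV at time 7 of the 18-year annuity-immediate:
a_n = 1294 * (1-(1+0.07)^(-18))/0.07 = 13016.4585
Discount back 7 years to time 0:
PV = 13016.4585 * (1+0.07)^(-7)
= 13016.4585 * 0.62275
= 8105.9961


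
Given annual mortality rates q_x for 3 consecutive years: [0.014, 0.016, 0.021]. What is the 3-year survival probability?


p_k = 1 - q_k for each year
Survival = product of (1 - q_k)
= 0.986 * 0.984 * 0.979
= 0.9498


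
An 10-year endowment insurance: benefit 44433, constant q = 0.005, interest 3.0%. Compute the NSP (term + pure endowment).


Term component = 1855.2983
Pure endowment = 10_p_x * v^10 * benefit = 0.95111 * 0.744094 * 44433 = 31445.9122
NSP = 33301.2104


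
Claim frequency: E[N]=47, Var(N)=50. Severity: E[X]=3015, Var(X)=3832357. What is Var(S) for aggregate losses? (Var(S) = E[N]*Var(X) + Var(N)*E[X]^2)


Var(S) = E[N]*Var(X) + Var(N)*E[X]^2
= 47*3832357 + 50*3015^2
= 180120779 + 454511250
= 6.3463e+08


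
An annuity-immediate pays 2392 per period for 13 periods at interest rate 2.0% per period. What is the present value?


PV = PMT * (1 - (1+i)^(-n)) / i
= 2392 * (1 - (1+0.02)^(-13)) / 0.02
= 2392 * (1 - 0.773033) / 0.02
= 2392 * 11.348374
= 27145.31


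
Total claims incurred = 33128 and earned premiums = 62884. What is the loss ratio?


Loss ratio = claims / premiums
= 33128 / 62884
= 0.5268


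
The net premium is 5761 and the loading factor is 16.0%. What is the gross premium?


Gross = net * (1 + loading)
= 5761 * (1 + 0.16)
= 5761 * 1.16
= 6682.76


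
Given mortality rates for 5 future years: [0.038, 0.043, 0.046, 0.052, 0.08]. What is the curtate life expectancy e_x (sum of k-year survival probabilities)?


e_x = sum_{k=1}^{n} k_p_x
k_p_x values:
  1_p_x = 0.962
  2_p_x = 0.920634
  3_p_x = 0.878285
  4_p_x = 0.832614
  5_p_x = 0.766005
e_x = 4.3595


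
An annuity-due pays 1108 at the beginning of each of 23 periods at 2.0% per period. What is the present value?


PV_due = PMT * (1-(1+i)^(-n))/i * (1+i)
PV_immediate = 20267.7622
PV_due = 20267.7622 * 1.02
= 20673.1174


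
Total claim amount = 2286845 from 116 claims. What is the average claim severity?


severity = total / number
= 2286845 / 116
= 19714.181


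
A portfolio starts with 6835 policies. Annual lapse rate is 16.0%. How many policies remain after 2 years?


remaining = initial * (1 - lapse)^years
= 6835 * (1 - 0.16)^2
= 6835 * 0.7056
= 4822.776


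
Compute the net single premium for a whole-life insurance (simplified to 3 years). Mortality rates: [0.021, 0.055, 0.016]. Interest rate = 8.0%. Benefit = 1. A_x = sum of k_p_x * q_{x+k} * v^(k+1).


v = 0.925926
Year 0: k_p_x=1.0, q=0.021, term=0.019444
Year 1: k_p_x=0.979, q=0.055, term=0.046163
Year 2: k_p_x=0.925155, q=0.016, term=0.011751
A_x = 0.0774


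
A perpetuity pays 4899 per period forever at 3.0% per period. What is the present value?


PV = PMT / i
= 4899 / 0.03
= 163300.0


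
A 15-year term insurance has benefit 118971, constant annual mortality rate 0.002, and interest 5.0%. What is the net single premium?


NSP = benefit * sum_{k=0}^{n-1} k_p_x * q * v^(k+1)
With constant q=0.002, v=0.952381
Sum = 0.020508
NSP = 118971 * 0.020508
= 2439.8807


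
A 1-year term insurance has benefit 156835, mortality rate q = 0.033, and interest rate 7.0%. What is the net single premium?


NSP = benefit * q * v
v = 1/(1+i) = 0.934579
NSP = 156835 * 0.033 * 0.934579
= 4836.9673


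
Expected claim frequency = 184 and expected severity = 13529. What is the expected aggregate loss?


E[S] = E[N] * E[X]
= 184 * 13529
= 2.4893e+06


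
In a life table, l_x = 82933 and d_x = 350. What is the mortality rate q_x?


q_x = d_x / l_x
= 350 / 82933
= 0.0042


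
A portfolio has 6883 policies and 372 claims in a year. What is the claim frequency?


frequency = claims / policies
= 372 / 6883
= 0.054


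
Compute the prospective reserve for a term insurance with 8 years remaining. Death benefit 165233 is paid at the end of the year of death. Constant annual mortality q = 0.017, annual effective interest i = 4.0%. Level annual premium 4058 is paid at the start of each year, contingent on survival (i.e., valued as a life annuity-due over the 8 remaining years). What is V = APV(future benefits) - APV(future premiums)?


v = 1/(1+i) = 0.961538
APV(future benefits) per unit = sum_{k=0}^{7} k_p_x * q * v^(k+1) = 0.108254
APV(future benefits) = 165233 * 0.108254 = 17887.0564
Life annuity-due factor ä_{x:8} = sum_{k=0}^{7} k_p_x * v^k = 6.622569
APV(future premiums) = 4058 * 6.622569 = 26874.3859
V = 17887.0564 - 26874.3859
= -8987.3295


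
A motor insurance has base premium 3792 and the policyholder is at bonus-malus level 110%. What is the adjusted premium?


adjusted = base * BM_level / 100
= 3792 * 110 / 100
= 3792 * 1.1
= 4171.2


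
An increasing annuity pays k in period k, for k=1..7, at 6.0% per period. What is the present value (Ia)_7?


(Ia)_n = sum_{k=1}^{n} k * v^k, v = 1/(1+i)
v = 0.943396
Sum computed term by term:
(Ia)_7 = 21.0321


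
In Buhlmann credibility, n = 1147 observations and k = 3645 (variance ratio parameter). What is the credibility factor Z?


Z = n / (n + k)
= 1147 / (1147 + 3645)
= 1147 / 4792
= 0.2394


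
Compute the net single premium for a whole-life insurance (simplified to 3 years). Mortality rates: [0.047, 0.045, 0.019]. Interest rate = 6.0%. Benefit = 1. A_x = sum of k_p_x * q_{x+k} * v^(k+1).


v = 0.943396
Year 0: k_p_x=1.0, q=0.047, term=0.04434
Year 1: k_p_x=0.953, q=0.045, term=0.038167
Year 2: k_p_x=0.910115, q=0.019, term=0.014519
A_x = 0.097


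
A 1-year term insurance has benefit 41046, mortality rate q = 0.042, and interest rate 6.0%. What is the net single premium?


NSP = benefit * q * v
v = 1/(1+i) = 0.943396
NSP = 41046 * 0.042 * 0.943396
= 1626.3509


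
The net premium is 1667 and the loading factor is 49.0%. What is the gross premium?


Gross = net * (1 + loading)
= 1667 * (1 + 0.49)
= 1667 * 1.49
= 2483.83


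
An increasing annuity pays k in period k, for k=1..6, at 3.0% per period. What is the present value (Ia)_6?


(Ia)_n = sum_{k=1}^{n} k * v^k, v = 1/(1+i)
v = 0.970874
Sum computed term by term:
(Ia)_6 = 18.4934


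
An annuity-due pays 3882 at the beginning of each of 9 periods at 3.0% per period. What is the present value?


PV_due = PMT * (1-(1+i)^(-n))/i * (1+i)
PV_immediate = 30225.6748
PV_due = 30225.6748 * 1.03
= 31132.4451


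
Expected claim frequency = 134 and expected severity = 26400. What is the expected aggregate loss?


E[S] = E[N] * E[X]
= 134 * 26400
= 3.5376e+06


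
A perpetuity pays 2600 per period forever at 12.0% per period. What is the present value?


PV = PMT / i
= 2600 / 0.12
= 21666.6667


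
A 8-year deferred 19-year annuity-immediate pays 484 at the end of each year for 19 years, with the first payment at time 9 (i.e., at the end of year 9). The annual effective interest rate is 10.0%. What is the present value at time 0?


PV at time 8 of the 19-year annuity-immediate:
a_n = 484 * (1-(1+0.1)^(-19))/0.1 = 4048.6213
Discount back 8 years to time 0:
PV = 4048.6213 * (1+0.1)^(-8)
= 4048.6213 * 0.466507
= 1888.7117


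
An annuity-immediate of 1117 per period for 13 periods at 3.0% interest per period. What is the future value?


FV = PMT * ((1+i)^n - 1) / i
= 1117 * ((1.03)^13 - 1) / 0.03
= 1117 * (1.468534 - 1) / 0.03
= 17445.0719


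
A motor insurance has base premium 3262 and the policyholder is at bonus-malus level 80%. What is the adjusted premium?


adjusted = base * BM_level / 100
= 3262 * 80 / 100
= 3262 * 0.8
= 2609.6


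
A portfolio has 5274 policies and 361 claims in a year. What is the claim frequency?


frequency = claims / policies
= 361 / 5274
= 0.0684


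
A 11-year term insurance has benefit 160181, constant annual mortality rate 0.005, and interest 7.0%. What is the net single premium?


NSP = benefit * sum_{k=0}^{n-1} k_p_x * q * v^(k+1)
With constant q=0.005, v=0.934579
Sum = 0.036693
NSP = 160181 * 0.036693
= 5877.5082
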